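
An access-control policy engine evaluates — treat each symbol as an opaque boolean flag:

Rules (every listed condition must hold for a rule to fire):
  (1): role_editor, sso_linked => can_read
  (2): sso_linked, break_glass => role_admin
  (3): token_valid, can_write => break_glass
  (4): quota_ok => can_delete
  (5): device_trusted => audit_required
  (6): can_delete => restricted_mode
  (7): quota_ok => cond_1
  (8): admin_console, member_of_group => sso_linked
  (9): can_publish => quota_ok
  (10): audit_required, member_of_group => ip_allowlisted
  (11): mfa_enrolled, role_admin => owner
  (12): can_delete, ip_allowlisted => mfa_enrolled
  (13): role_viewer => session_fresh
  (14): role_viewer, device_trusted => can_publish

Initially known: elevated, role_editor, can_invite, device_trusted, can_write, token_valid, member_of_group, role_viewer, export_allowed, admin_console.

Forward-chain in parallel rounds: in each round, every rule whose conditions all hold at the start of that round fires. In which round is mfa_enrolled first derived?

4

[1] (3) [token_valid, can_write => break_glass]; (5) [device_trusted => audit_required]; (8) [admin_console, member_of_group => sso_linked]; (13) [role_viewer => session_fresh]; (14) [role_viewer, device_trusted => can_publish]. ⇒ new: break_glass, audit_required, sso_linked, session_fresh, can_publish.
[2] (1) [role_editor, sso_linked => can_read]; (2) [sso_linked, break_glass => role_admin]; (9) [can_publish => quota_ok]; (10) [audit_required, member_of_group => ip_allowlisted]. ⇒ new: can_read, role_admin, quota_ok, ip_allowlisted.
[3] (4) [quota_ok => can_delete]; (7) [quota_ok => cond_1]. ⇒ new: can_delete, cond_1.
[4] (6) [can_delete => restricted_mode]; (12) [can_delete, ip_allowlisted => mfa_enrolled]. ⇒ new: restricted_mode, mfa_enrolled.
mfa_enrolled first appears in round 4.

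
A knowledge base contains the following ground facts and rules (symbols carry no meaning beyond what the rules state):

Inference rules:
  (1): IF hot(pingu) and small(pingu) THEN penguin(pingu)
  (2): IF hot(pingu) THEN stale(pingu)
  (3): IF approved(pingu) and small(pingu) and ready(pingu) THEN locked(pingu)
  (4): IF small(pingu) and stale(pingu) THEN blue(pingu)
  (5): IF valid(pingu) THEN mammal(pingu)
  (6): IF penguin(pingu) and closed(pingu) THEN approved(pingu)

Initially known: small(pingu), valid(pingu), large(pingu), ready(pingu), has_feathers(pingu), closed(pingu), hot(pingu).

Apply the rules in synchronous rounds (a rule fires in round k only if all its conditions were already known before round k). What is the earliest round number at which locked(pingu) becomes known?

[1] (1) [IF hot(pingu) and small(pingu) THEN penguin(pingu)]; (2) [IF hot(pingu) THEN stale(pingu)]; (5) [IF valid(pingu) THEN mammal(pingu)]. ⇒ new: penguin(pingu), stale(pingu), mammal(pingu).
[2] (4) [IF small(pingu) and stale(pingu) THEN blue(pingu)]; (6) [IF penguin(pingu) and closed(pingu) THEN approved(pingu)]. ⇒ new: blue(pingu), approved(pingu).
[3] (3) [IF approved(pingu) and small(pingu) and ready(pingu) THEN locked(pingu)]. ⇒ new: locked(pingu).
locked(pingu) first appears in round 3.

3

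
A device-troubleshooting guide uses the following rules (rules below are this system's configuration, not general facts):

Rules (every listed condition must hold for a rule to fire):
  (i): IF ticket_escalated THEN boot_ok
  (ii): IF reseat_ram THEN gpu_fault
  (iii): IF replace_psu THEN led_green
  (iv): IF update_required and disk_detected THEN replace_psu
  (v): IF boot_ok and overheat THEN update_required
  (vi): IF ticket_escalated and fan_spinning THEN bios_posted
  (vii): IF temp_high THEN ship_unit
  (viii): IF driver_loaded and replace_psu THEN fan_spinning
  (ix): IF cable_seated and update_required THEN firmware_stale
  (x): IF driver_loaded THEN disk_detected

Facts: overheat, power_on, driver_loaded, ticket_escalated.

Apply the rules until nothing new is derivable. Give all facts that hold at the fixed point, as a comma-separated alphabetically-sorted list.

bios_posted, boot_ok, disk_detected, driver_loaded, fan_spinning, led_green, overheat, power_on, replace_psu, ticket_escalated, update_required

Round 1 — (i), (x), derive boot_ok, disk_detected.
Round 2 — (v), derive update_required.
Round 3 — (iv), derive replace_psu.
Round 4 — (iii), (viii), derive led_green, fan_spinning.
Round 5 — (vi), derive bios_posted.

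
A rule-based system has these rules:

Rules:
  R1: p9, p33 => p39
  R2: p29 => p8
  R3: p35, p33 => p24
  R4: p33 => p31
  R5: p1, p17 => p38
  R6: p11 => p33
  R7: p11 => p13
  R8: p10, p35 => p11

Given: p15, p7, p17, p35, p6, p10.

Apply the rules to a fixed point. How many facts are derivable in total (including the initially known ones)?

11

Round 1: R8 [p10, p35 => p11]. New: p11.
Round 2: R6 [p11 => p33]; R7 [p11 => p13]. New: p33, p13.
Round 3: R3 [p35, p33 => p24]; R4 [p33 => p31]. New: p24, p31.
Closure: {p10, p11, p13, p15, p17, p24, p31, p33, p35, p6, p7} — 11 facts.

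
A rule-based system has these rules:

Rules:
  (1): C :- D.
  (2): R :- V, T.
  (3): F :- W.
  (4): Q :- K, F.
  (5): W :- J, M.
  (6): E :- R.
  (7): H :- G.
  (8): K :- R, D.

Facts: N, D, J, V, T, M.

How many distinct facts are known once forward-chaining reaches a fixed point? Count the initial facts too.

Round 1 fires (1), (2), (5), giving C, R, W.
Round 2 fires (3), (6), (8), giving F, E, K.
Round 3 fires (4), giving Q.
Closure: {C, D, E, F, J, K, M, N, Q, R, T, V, W} — 13 facts.

13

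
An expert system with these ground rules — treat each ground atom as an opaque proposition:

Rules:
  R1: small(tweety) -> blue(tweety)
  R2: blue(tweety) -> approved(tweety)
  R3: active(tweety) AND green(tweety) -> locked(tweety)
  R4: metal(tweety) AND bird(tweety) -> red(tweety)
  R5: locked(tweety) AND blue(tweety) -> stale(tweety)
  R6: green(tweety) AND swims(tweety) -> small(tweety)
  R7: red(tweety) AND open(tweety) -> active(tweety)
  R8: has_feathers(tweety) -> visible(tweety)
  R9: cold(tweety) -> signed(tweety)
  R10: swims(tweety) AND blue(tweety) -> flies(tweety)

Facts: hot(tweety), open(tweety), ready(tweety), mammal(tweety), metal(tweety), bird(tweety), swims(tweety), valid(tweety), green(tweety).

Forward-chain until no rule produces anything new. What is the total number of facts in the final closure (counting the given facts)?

17

Round 1: R4 [metal(tweety) AND bird(tweety) -> red(tweety)]; R6 [green(tweety) AND swims(tweety) -> small(tweety)]. Adds red(tweety), small(tweety).
Round 2: R1 [small(tweety) -> blue(tweety)]; R7 [red(tweety) AND open(tweety) -> active(tweety)]. Adds blue(tweety), active(tweety).
Round 3: R2 [blue(tweety) -> approved(tweety)]; R3 [active(tweety) AND green(tweety) -> locked(tweety)]; R10 [swims(tweety) AND blue(tweety) -> flies(tweety)]. Adds approved(tweety), locked(tweety), flies(tweety).
Round 4: R5 [locked(tweety) AND blue(tweety) -> stale(tweety)]. Adds stale(tweety).
Closure: {active(tweety), approved(tweety), bird(tweety), blue(tweety), flies(tweety), green(tweety), hot(tweety), locked(tweety), mammal(tweety), metal(tweety), open(tweety), ready(tweety), red(tweety), small(tweety), stale(tweety), swims(tweety), valid(tweety)} — 17 facts.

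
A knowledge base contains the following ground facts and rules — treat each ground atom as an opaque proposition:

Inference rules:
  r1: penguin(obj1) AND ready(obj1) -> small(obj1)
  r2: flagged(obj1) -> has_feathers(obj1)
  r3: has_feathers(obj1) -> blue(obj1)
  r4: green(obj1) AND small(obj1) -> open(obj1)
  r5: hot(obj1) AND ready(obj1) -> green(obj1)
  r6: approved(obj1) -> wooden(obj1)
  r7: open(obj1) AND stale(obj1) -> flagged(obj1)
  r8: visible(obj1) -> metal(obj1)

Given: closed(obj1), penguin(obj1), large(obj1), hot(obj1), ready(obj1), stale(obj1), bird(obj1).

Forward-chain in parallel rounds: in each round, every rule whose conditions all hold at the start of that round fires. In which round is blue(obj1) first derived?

5

Round 1: r1 [penguin(obj1) AND ready(obj1) -> small(obj1)]; r5 [hot(obj1) AND ready(obj1) -> green(obj1)]. Adds small(obj1), green(obj1).
Round 2: r4 [green(obj1) AND small(obj1) -> open(obj1)]. Adds open(obj1).
Round 3: r7 [open(obj1) AND stale(obj1) -> flagged(obj1)]. Adds flagged(obj1).
Round 4: r2 [flagged(obj1) -> has_feathers(obj1)]. Adds has_feathers(obj1).
Round 5: r3 [has_feathers(obj1) -> blue(obj1)]. Adds blue(obj1).
blue(obj1) first appears in round 5.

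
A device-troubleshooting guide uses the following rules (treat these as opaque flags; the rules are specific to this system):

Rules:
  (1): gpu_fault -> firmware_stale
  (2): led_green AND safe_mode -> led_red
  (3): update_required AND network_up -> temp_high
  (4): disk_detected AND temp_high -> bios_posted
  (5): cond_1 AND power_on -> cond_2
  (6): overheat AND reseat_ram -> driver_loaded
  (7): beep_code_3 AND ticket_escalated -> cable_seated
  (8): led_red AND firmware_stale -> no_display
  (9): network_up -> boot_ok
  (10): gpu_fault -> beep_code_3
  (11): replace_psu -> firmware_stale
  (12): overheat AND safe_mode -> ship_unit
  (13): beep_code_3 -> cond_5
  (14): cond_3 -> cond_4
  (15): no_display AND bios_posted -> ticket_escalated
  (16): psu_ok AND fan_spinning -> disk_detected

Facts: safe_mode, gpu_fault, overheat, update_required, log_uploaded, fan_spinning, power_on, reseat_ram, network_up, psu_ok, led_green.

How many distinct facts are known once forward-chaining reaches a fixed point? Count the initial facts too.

Round 1 fires (1), (2), (3), (6), (9), (10), (12), (16), giving firmware_stale, led_red, temp_high, driver_loaded, boot_ok, beep_code_3, ship_unit, disk_detected.
Round 2 fires (4), (8), (13), giving bios_posted, no_display, cond_5.
Round 3 fires (15), giving ticket_escalated.
Round 4 fires (7), giving cable_seated.
Closure: {beep_code_3, bios_posted, boot_ok, cable_seated, cond_5, disk_detected, driver_loaded, fan_spinning, firmware_stale, gpu_fault, led_green, led_red, log_uploaded, network_up, no_display, overheat, power_on, psu_ok, reseat_ram, safe_mode, ship_unit, temp_high, ticket_escalated, update_required} — 24 facts.

24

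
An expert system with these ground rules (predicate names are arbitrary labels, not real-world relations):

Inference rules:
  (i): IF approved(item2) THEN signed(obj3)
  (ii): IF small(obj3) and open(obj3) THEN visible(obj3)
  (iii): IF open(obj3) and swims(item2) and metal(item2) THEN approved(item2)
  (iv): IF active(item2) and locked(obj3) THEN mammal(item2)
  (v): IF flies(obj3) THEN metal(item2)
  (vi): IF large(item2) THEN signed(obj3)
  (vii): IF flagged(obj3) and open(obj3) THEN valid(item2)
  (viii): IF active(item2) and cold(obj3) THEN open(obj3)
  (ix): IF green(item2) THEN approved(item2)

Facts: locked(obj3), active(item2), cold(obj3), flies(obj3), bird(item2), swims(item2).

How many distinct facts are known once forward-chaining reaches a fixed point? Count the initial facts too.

11

Round 1: (iv) [IF active(item2) and locked(obj3) THEN mammal(item2)]; (v) [IF flies(obj3) THEN metal(item2)]; (viii) [IF active(item2) and cold(obj3) THEN open(obj3)]. Adds mammal(item2), metal(item2), open(obj3).
Round 2: (iii) [IF open(obj3) and swims(item2) and metal(item2) THEN approved(item2)]. Adds approved(item2).
Round 3: (i) [IF approved(item2) THEN signed(obj3)]. Adds signed(obj3).
Closure: {active(item2), approved(item2), bird(item2), cold(obj3), flies(obj3), locked(obj3), mammal(item2), metal(item2), open(obj3), signed(obj3), swims(item2)} — 11 facts.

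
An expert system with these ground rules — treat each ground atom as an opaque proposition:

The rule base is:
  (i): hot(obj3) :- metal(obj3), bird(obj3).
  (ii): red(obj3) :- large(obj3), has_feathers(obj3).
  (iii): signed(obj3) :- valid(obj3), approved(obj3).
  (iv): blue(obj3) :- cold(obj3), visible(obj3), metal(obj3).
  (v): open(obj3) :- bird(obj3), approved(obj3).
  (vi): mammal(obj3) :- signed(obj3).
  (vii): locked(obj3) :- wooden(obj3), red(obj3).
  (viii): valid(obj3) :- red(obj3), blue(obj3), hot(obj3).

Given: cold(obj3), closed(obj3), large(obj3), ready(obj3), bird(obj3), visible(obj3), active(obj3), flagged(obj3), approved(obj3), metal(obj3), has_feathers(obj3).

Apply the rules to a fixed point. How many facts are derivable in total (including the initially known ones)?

18

Round 1: (i) [hot(obj3) :- metal(obj3), bird(obj3).]; (ii) [red(obj3) :- large(obj3), has_feathers(obj3).]; (iv) [blue(obj3) :- cold(obj3), visible(obj3), metal(obj3).]; (v) [open(obj3) :- bird(obj3), approved(obj3).]. Adds hot(obj3), red(obj3), blue(obj3), open(obj3).
Round 2: (viii) [valid(obj3) :- red(obj3), blue(obj3), hot(obj3).]. Adds valid(obj3).
Round 3: (iii) [signed(obj3) :- valid(obj3), approved(obj3).]. Adds signed(obj3).
Round 4: (vi) [mammal(obj3) :- signed(obj3).]. Adds mammal(obj3).
Closure: {active(obj3), approved(obj3), bird(obj3), blue(obj3), closed(obj3), cold(obj3), flagged(obj3), has_feathers(obj3), hot(obj3), large(obj3), mammal(obj3), metal(obj3), open(obj3), ready(obj3), red(obj3), signed(obj3), valid(obj3), visible(obj3)} — 18 facts.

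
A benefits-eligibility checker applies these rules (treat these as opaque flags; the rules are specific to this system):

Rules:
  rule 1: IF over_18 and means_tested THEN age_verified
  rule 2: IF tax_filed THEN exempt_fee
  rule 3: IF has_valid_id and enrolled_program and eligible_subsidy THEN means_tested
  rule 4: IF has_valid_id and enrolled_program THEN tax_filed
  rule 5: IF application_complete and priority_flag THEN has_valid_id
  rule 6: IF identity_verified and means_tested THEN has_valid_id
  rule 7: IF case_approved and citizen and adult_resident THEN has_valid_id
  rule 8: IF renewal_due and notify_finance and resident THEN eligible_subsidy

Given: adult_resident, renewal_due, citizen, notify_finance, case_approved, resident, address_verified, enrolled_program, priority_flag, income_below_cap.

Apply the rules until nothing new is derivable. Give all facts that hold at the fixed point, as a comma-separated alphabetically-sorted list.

address_verified, adult_resident, case_approved, citizen, eligible_subsidy, enrolled_program, exempt_fee, has_valid_id, income_below_cap, means_tested, notify_finance, priority_flag, renewal_due, resident, tax_filed

Round 1: rule 7 [IF case_approved and citizen and adult_resident THEN has_valid_id]; rule 8 [IF renewal_due and notify_finance and resident THEN eligible_subsidy]. New: has_valid_id, eligible_subsidy.
Round 2: rule 3 [IF has_valid_id and enrolled_program and eligible_subsidy THEN means_tested]; rule 4 [IF has_valid_id and enrolled_program THEN tax_filed]. New: means_tested, tax_filed.
Round 3: rule 2 [IF tax_filed THEN exempt_fee]. New: exempt_fee.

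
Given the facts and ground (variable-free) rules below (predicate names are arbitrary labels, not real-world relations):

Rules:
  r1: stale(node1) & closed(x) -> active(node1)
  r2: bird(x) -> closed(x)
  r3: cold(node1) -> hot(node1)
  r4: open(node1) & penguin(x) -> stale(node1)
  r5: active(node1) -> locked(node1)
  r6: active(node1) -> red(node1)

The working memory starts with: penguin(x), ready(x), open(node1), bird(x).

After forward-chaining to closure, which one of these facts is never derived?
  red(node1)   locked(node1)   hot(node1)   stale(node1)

hot(node1)

[1] r2 [bird(x) -> closed(x)]; r4 [open(node1) & penguin(x) -> stale(node1)]. ⇒ new: closed(x), stale(node1).
[2] r1 [stale(node1) & closed(x) -> active(node1)]. ⇒ new: active(node1).
[3] r5 [active(node1) -> locked(node1)]; r6 [active(node1) -> red(node1)]. ⇒ new: locked(node1), red(node1).
Derived: red(node1) (round 3), stale(node1) (round 1), locked(node1) (round 3). hot(node1) never appears in any round.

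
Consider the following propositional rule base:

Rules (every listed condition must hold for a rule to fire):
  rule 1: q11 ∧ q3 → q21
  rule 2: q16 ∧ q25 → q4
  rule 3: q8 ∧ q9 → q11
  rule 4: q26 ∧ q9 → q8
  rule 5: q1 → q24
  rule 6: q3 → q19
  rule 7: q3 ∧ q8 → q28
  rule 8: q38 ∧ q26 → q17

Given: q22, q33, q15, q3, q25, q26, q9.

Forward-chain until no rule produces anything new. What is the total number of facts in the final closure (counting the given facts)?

12

Round 1 — rule 4, rule 6, derive q8, q19.
Round 2 — rule 3, rule 7, derive q11, q28.
Round 3 — rule 1, derive q21.
Closure: {q11, q15, q19, q21, q22, q25, q26, q28, q3, q33, q8, q9} — 12 facts.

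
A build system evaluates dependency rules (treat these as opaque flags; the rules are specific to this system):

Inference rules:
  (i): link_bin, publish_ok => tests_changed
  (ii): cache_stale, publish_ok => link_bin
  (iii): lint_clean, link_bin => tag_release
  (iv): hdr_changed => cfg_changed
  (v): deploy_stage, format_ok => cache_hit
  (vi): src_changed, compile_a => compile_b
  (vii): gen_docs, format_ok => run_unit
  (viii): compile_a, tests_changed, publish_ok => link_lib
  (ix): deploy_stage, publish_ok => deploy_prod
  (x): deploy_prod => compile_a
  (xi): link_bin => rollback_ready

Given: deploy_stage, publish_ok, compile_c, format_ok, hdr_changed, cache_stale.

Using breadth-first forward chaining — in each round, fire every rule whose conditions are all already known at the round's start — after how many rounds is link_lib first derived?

Round 1: (ii) [cache_stale, publish_ok => link_bin]; (iv) [hdr_changed => cfg_changed]; (v) [deploy_stage, format_ok => cache_hit]; (ix) [deploy_stage, publish_ok => deploy_prod]. Adds link_bin, cfg_changed, cache_hit, deploy_prod.
Round 2: (i) [link_bin, publish_ok => tests_changed]; (x) [deploy_prod => compile_a]; (xi) [link_bin => rollback_ready]. Adds tests_changed, compile_a, rollback_ready.
Round 3: (viii) [compile_a, tests_changed, publish_ok => link_lib]. Adds link_lib.
link_lib first appears in round 3.

3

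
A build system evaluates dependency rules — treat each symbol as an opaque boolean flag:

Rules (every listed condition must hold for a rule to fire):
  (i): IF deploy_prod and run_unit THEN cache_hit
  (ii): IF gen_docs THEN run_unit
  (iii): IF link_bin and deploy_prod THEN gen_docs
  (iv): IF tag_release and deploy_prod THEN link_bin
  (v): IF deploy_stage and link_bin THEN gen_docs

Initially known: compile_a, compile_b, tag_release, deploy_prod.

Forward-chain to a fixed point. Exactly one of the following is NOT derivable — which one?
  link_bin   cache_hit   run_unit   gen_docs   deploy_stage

[1] (iv) [IF tag_release and deploy_prod THEN link_bin]. ⇒ new: link_bin.
[2] (iii) [IF link_bin and deploy_prod THEN gen_docs]. ⇒ new: gen_docs.
[3] (ii) [IF gen_docs THEN run_unit]. ⇒ new: run_unit.
[4] (i) [IF deploy_prod and run_unit THEN cache_hit]. ⇒ new: cache_hit.
Derived: gen_docs (round 2), cache_hit (round 4), link_bin (round 1), run_unit (round 3). deploy_stage never appears in any round.

deploy_stage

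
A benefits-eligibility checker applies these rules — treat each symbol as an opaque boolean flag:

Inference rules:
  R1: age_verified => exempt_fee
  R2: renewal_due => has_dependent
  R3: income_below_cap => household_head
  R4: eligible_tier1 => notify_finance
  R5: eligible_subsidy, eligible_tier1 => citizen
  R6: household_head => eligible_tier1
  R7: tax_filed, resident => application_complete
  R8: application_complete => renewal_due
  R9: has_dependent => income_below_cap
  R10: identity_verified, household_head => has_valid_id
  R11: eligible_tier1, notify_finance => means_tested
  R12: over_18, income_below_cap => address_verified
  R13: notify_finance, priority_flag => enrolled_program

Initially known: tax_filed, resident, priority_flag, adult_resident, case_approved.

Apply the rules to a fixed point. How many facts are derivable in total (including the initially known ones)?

14

[1] R7 [tax_filed, resident => application_complete]. ⇒ new: application_complete.
[2] R8 [application_complete => renewal_due]. ⇒ new: renewal_due.
[3] R2 [renewal_due => has_dependent]. ⇒ new: has_dependent.
[4] R9 [has_dependent => income_below_cap]. ⇒ new: income_below_cap.
[5] R3 [income_below_cap => household_head]. ⇒ new: household_head.
[6] R6 [household_head => eligible_tier1]. ⇒ new: eligible_tier1.
[7] R4 [eligible_tier1 => notify_finance]. ⇒ new: notify_finance.
[8] R11 [eligible_tier1, notify_finance => means_tested]; R13 [notify_finance, priority_flag => enrolled_program]. ⇒ new: means_tested, enrolled_program.
Closure: {adult_resident, application_complete, case_approved, eligible_tier1, enrolled_program, has_dependent, household_head, income_below_cap, means_tested, notify_finance, priority_flag, renewal_due, resident, tax_filed} — 14 facts.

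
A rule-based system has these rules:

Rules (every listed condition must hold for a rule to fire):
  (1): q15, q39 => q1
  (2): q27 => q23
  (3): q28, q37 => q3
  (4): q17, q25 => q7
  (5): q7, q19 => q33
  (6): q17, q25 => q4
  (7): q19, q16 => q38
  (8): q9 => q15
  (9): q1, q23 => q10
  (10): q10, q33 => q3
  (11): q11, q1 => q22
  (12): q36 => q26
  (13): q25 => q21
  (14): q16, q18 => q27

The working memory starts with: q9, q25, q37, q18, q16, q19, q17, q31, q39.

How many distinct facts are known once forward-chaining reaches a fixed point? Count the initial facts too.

[1] (4) [q17, q25 => q7]; (6) [q17, q25 => q4]; (7) [q19, q16 => q38]; (8) [q9 => q15]; (13) [q25 => q21]; (14) [q16, q18 => q27]. ⇒ new: q7, q4, q38, q15, q21, q27.
[2] (1) [q15, q39 => q1]; (2) [q27 => q23]; (5) [q7, q19 => q33]. ⇒ new: q1, q23, q33.
[3] (9) [q1, q23 => q10]. ⇒ new: q10.
[4] (10) [q10, q33 => q3]. ⇒ new: q3.
Closure: {q1, q10, q15, q16, q17, q18, q19, q21, q23, q25, q27, q3, q31, q33, q37, q38, q39, q4, q7, q9} — 20 facts.

20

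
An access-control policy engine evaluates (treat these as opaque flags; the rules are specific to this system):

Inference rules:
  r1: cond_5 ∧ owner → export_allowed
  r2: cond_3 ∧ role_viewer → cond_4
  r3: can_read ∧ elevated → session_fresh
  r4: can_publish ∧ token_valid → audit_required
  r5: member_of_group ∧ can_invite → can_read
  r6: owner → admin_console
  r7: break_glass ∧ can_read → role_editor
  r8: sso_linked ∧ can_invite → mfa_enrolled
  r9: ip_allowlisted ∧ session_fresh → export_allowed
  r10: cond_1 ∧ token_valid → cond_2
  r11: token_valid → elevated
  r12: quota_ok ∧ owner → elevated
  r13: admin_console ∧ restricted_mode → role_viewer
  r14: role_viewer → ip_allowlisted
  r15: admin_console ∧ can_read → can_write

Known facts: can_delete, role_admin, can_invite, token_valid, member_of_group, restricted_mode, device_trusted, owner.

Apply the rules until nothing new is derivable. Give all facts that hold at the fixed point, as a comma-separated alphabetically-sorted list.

admin_console, can_delete, can_invite, can_read, can_write, device_trusted, elevated, export_allowed, ip_allowlisted, member_of_group, owner, restricted_mode, role_admin, role_viewer, session_fresh, token_valid

Round 1 fires r5, r6, r11, giving can_read, admin_console, elevated.
Round 2 fires r3, r13, r15, giving session_fresh, role_viewer, can_write.
Round 3 fires r14, giving ip_allowlisted.
Round 4 fires r9, giving export_allowed.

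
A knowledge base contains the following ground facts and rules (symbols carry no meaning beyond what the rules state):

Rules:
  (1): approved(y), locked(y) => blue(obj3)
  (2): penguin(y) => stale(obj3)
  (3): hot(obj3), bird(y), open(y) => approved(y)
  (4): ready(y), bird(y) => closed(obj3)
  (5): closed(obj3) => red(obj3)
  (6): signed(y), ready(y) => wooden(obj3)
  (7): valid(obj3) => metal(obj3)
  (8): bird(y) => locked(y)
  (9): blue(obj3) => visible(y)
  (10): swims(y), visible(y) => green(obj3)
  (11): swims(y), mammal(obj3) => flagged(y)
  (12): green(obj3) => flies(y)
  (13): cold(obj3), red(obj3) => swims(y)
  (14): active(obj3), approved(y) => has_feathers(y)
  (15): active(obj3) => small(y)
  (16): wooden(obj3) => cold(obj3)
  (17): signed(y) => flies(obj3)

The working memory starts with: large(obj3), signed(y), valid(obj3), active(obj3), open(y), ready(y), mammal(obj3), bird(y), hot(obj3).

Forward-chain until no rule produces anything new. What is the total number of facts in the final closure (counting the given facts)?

Round 1: (3) [hot(obj3), bird(y), open(y) => approved(y)]; (4) [ready(y), bird(y) => closed(obj3)]; (6) [signed(y), ready(y) => wooden(obj3)]; (7) [valid(obj3) => metal(obj3)]; (8) [bird(y) => locked(y)]; (15) [active(obj3) => small(y)]; (17) [signed(y) => flies(obj3)]. Adds approved(y), closed(obj3), wooden(obj3), metal(obj3), locked(y), small(y), flies(obj3).
Round 2: (1) [approved(y), locked(y) => blue(obj3)]; (5) [closed(obj3) => red(obj3)]; (14) [active(obj3), approved(y) => has_feathers(y)]; (16) [wooden(obj3) => cold(obj3)]. Adds blue(obj3), red(obj3), has_feathers(y), cold(obj3).
Round 3: (9) [blue(obj3) => visible(y)]; (13) [cold(obj3), red(obj3) => swims(y)]. Adds visible(y), swims(y).
Round 4: (10) [swims(y), visible(y) => green(obj3)]; (11) [swims(y), mammal(obj3) => flagged(y)]. Adds green(obj3), flagged(y).
Round 5: (12) [green(obj3) => flies(y)]. Adds flies(y).
Closure: {active(obj3), approved(y), bird(y), blue(obj3), closed(obj3), cold(obj3), flagged(y), flies(obj3), flies(y), green(obj3), has_feathers(y), hot(obj3), large(obj3), locked(y), mammal(obj3), metal(obj3), open(y), ready(y), red(obj3), signed(y), small(y), swims(y), valid(obj3), visible(y), wooden(obj3)} — 25 facts.

25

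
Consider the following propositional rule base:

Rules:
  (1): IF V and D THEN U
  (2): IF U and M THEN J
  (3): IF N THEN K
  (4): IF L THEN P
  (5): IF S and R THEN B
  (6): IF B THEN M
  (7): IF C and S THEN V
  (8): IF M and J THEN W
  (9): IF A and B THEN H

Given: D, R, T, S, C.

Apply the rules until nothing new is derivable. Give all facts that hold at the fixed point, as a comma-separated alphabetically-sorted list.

B, C, D, J, M, R, S, T, U, V, W

Round 1 fires (5), (7), giving B, V.
Round 2 fires (1), (6), giving U, M.
Round 3 fires (2), giving J.
Round 4 fires (8), giving W.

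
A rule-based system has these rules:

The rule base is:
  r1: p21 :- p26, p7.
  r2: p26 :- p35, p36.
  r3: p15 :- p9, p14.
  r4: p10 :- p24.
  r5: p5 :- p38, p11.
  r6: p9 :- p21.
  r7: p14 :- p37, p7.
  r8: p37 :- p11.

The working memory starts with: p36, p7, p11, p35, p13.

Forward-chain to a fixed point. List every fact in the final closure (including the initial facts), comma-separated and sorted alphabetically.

p11, p13, p14, p15, p21, p26, p35, p36, p37, p7, p9

Round 1: r2 [p26 :- p35, p36.]; r8 [p37 :- p11.]. New: p26, p37.
Round 2: r1 [p21 :- p26, p7.]; r7 [p14 :- p37, p7.]. New: p21, p14.
Round 3: r6 [p9 :- p21.]. New: p9.
Round 4: r3 [p15 :- p9, p14.]. New: p15.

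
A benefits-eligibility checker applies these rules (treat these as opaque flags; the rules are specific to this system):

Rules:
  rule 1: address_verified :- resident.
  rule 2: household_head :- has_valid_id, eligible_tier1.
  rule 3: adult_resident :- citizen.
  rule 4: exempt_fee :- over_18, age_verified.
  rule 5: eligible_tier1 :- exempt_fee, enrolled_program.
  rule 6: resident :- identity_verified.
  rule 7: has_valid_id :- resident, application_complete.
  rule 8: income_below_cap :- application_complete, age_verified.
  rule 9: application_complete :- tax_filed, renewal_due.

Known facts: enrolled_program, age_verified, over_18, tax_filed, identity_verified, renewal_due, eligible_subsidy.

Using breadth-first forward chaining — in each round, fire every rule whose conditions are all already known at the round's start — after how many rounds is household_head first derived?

Round 1 — rule 4, rule 6, rule 9, derive exempt_fee, resident, application_complete.
Round 2 — rule 1, rule 5, rule 7, rule 8, derive address_verified, eligible_tier1, has_valid_id, income_below_cap.
Round 3 — rule 2, derive household_head.
household_head first appears in round 3.

3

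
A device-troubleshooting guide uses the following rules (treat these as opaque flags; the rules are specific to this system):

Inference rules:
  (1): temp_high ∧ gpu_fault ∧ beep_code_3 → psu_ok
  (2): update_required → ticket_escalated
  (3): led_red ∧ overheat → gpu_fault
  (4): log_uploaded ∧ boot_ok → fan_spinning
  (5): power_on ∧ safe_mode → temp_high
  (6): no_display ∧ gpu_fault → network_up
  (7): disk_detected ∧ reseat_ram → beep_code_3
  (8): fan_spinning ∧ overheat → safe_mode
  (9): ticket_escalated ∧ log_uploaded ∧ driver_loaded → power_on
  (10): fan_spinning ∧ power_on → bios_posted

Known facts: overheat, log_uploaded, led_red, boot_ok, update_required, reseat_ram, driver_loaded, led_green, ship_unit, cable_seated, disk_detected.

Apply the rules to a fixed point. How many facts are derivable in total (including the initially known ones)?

20

Round 1 fires (2), (3), (4), (7), giving ticket_escalated, gpu_fault, fan_spinning, beep_code_3.
Round 2 fires (8), (9), giving safe_mode, power_on.
Round 3 fires (5), (10), giving temp_high, bios_posted.
Round 4 fires (1), giving psu_ok.
Closure: {beep_code_3, bios_posted, boot_ok, cable_seated, disk_detected, driver_loaded, fan_spinning, gpu_fault, led_green, led_red, log_uploaded, overheat, power_on, psu_ok, reseat_ram, safe_mode, ship_unit, temp_high, ticket_escalated, update_required} — 20 facts.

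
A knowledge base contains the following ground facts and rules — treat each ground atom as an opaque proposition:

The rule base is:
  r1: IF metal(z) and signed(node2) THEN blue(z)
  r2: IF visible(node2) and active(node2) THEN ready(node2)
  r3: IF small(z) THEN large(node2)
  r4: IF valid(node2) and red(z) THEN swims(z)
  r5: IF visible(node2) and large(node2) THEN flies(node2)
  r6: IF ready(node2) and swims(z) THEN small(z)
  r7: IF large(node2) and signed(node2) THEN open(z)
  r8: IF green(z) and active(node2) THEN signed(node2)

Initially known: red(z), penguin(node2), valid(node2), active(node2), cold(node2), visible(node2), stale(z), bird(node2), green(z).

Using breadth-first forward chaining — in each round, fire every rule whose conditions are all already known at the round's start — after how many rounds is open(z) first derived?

4

[1] r2 [IF visible(node2) and active(node2) THEN ready(node2)]; r4 [IF valid(node2) and red(z) THEN swims(z)]; r8 [IF green(z) and active(node2) THEN signed(node2)]. ⇒ new: ready(node2), swims(z), signed(node2).
[2] r6 [IF ready(node2) and swims(z) THEN small(z)]. ⇒ new: small(z).
[3] r3 [IF small(z) THEN large(node2)]. ⇒ new: large(node2).
[4] r5 [IF visible(node2) and large(node2) THEN flies(node2)]; r7 [IF large(node2) and signed(node2) THEN open(z)]. ⇒ new: flies(node2), open(z).
open(z) first appears in round 4.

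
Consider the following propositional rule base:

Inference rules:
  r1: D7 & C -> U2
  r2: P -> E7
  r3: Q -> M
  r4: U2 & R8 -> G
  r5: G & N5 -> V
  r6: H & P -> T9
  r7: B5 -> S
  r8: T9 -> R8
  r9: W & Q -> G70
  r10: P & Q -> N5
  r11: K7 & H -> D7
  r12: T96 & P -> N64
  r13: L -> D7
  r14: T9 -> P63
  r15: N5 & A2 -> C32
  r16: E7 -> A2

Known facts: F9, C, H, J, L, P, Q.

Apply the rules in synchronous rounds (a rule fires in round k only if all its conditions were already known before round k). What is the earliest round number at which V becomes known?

[1] r2 [P -> E7]; r3 [Q -> M]; r6 [H & P -> T9]; r10 [P & Q -> N5]; r13 [L -> D7]. ⇒ new: E7, M, T9, N5, D7.
[2] r1 [D7 & C -> U2]; r8 [T9 -> R8]; r14 [T9 -> P63]; r16 [E7 -> A2]. ⇒ new: U2, R8, P63, A2.
[3] r4 [U2 & R8 -> G]; r15 [N5 & A2 -> C32]. ⇒ new: G, C32.
[4] r5 [G & N5 -> V]. ⇒ new: V.
V first appears in round 4.

4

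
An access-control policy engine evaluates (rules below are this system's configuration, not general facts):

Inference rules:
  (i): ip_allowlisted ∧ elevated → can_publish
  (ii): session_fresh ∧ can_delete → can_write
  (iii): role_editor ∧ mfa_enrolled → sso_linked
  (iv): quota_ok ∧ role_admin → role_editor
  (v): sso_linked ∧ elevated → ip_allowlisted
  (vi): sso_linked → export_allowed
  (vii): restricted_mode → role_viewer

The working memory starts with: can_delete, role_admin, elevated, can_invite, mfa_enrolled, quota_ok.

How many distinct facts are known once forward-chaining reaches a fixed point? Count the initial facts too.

11

Round 1 — (iv), derive role_editor.
Round 2 — (iii), derive sso_linked.
Round 3 — (v), (vi), derive ip_allowlisted, export_allowed.
Round 4 — (i), derive can_publish.
Closure: {can_delete, can_invite, can_publish, elevated, export_allowed, ip_allowlisted, mfa_enrolled, quota_ok, role_admin, role_editor, sso_linked} — 11 facts.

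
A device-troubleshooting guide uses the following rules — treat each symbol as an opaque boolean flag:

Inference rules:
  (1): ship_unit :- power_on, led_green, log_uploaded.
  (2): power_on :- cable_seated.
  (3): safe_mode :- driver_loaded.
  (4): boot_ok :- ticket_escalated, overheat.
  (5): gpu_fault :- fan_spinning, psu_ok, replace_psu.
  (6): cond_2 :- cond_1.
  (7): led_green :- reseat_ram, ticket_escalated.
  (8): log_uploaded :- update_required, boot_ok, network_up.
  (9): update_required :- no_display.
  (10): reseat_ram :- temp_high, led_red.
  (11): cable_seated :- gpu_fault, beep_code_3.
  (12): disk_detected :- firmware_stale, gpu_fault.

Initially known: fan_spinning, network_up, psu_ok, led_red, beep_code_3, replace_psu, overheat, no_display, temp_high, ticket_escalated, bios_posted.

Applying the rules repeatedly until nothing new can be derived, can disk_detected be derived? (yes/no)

[1] (4) [boot_ok :- ticket_escalated, overheat.]; (5) [gpu_fault :- fan_spinning, psu_ok, replace_psu.]; (9) [update_required :- no_display.]; (10) [reseat_ram :- temp_high, led_red.]. ⇒ new: boot_ok, gpu_fault, update_required, reseat_ram.
[2] (7) [led_green :- reseat_ram, ticket_escalated.]; (8) [log_uploaded :- update_required, boot_ok, network_up.]; (11) [cable_seated :- gpu_fault, beep_code_3.]. ⇒ new: led_green, log_uploaded, cable_seated.
[3] (2) [power_on :- cable_seated.]. ⇒ new: power_on.
[4] (1) [ship_unit :- power_on, led_green, log_uploaded.]. ⇒ new: ship_unit.
Fixed point reached. disk_detected is concluded only by (12); (12) needs firmware_stale (never derived).

no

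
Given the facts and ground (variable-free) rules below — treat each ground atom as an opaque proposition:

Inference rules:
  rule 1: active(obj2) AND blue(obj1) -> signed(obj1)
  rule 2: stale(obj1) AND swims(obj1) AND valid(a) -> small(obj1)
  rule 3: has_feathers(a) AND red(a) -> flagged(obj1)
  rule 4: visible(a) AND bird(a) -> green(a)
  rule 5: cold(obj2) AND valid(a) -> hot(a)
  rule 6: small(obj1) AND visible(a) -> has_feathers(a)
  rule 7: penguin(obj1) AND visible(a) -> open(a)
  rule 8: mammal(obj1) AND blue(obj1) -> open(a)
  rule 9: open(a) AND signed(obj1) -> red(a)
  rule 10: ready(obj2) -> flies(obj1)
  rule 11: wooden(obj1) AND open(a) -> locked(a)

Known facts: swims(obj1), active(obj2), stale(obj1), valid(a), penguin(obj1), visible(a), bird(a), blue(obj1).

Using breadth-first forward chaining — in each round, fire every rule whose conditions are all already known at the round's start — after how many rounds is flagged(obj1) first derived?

3

Round 1 — rule 1, rule 2, rule 4, rule 7, derive signed(obj1), small(obj1), green(a), open(a).
Round 2 — rule 6, rule 9, derive has_feathers(a), red(a).
Round 3 — rule 3, derive flagged(obj1).
flagged(obj1) first appears in round 3.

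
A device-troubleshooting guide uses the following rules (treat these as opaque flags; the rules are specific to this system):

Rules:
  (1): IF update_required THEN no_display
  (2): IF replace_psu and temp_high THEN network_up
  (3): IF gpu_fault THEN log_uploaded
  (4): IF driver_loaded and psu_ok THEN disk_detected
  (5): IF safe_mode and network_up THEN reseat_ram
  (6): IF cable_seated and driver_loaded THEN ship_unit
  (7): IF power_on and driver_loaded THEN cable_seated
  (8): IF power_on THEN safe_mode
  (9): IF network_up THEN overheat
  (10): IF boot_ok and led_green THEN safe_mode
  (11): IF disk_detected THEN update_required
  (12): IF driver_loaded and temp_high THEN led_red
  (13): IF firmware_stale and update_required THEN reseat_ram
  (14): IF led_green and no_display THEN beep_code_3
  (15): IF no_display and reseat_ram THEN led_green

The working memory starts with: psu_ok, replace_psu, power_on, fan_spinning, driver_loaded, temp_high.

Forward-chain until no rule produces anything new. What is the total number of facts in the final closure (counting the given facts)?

18

Round 1: (2) [IF replace_psu and temp_high THEN network_up]; (4) [IF driver_loaded and psu_ok THEN disk_detected]; (7) [IF power_on and driver_loaded THEN cable_seated]; (8) [IF power_on THEN safe_mode]; (12) [IF driver_loaded and temp_high THEN led_red]. Adds network_up, disk_detected, cable_seated, safe_mode, led_red.
Round 2: (5) [IF safe_mode and network_up THEN reseat_ram]; (6) [IF cable_seated and driver_loaded THEN ship_unit]; (9) [IF network_up THEN overheat]; (11) [IF disk_detected THEN update_required]. Adds reseat_ram, ship_unit, overheat, update_required.
Round 3: (1) [IF update_required THEN no_display]. Adds no_display.
Round 4: (15) [IF no_display and reseat_ram THEN led_green]. Adds led_green.
Round 5: (14) [IF led_green and no_display THEN beep_code_3]. Adds beep_code_3.
Closure: {beep_code_3, cable_seated, disk_detected, driver_loaded, fan_spinning, led_green, led_red, network_up, no_display, overheat, power_on, psu_ok, replace_psu, reseat_ram, safe_mode, ship_unit, temp_high, update_required} — 18 facts.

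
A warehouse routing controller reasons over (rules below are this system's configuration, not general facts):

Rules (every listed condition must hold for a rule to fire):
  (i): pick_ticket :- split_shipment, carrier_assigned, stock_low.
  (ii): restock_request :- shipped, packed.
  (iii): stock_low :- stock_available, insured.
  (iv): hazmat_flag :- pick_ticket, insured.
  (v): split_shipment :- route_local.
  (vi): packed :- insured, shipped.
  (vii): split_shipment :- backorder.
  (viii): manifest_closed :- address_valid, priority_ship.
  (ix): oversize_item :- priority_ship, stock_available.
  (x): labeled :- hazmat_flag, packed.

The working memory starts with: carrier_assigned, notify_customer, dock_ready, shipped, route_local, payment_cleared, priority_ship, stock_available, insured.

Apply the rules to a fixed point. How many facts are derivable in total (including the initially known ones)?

17

Round 1 fires (iii), (v), (vi), (ix), giving stock_low, split_shipment, packed, oversize_item.
Round 2 fires (i), (ii), giving pick_ticket, restock_request.
Round 3 fires (iv), giving hazmat_flag.
Round 4 fires (x), giving labeled.
Closure: {carrier_assigned, dock_ready, hazmat_flag, insured, labeled, notify_customer, oversize_item, packed, payment_cleared, pick_ticket, priority_ship, restock_request, route_local, shipped, split_shipment, stock_available, stock_low} — 17 facts.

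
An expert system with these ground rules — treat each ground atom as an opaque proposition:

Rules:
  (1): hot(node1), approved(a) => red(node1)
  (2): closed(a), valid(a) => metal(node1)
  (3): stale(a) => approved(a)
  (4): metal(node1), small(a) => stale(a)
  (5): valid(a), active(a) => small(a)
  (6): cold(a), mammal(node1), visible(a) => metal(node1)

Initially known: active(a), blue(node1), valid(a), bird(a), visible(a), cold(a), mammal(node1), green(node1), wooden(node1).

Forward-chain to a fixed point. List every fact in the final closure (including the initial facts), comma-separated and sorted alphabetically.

Round 1: (5) [valid(a), active(a) => small(a)]; (6) [cold(a), mammal(node1), visible(a) => metal(node1)]. Adds small(a), metal(node1).
Round 2: (4) [metal(node1), small(a) => stale(a)]. Adds stale(a).
Round 3: (3) [stale(a) => approved(a)]. Adds approved(a).

active(a), approved(a), bird(a), blue(node1), cold(a), green(node1), mammal(node1), metal(node1), small(a), stale(a), valid(a), visible(a), wooden(node1)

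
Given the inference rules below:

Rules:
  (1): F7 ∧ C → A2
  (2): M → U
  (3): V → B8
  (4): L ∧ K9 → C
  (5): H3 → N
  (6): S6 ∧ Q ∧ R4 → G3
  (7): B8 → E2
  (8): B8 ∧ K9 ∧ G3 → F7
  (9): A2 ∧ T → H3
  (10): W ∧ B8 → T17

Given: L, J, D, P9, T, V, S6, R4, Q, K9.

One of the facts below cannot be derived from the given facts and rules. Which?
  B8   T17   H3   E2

T17

Round 1 fires (3), (4), (6), giving B8, C, G3.
Round 2 fires (7), (8), giving E2, F7.
Round 3 fires (1), giving A2.
Round 4 fires (9), giving H3.
Round 5 fires (5), giving N.
Derived: E2 (round 2), H3 (round 4), B8 (round 1). T17 never appears in any round.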